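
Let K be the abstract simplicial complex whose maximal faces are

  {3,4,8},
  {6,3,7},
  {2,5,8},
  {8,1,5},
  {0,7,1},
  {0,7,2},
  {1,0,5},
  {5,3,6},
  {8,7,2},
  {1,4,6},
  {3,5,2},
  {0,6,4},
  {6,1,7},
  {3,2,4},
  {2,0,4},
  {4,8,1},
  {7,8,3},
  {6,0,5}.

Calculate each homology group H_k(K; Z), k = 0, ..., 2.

H_0 = Z,  H_1 = Z ⊕ Z_2,  H_2 = 0.

Take the total order 0 < 1 < 2 < 3 < 4 < 5 < 6 < 7 < 8 on the vertex set. Then K (dimension 2) consists of the simplices:

  0-simplices (9): [0], [1], [2], [3], [4], [5], [6], [7], [8]
  1-simplices (27): (27 of them)
  2-simplices (18): [0,1,5], [0,1,7], [0,2,4], [0,2,7], [0,4,6], [0,5,6], [1,4,6], [1,4,8], [1,5,8], [1,6,7], [2,3,4], [2,3,5], [2,5,8], [2,7,8], [3,4,8], [3,5,6], [3,6,7], [3,7,8]

Hence C_0 ≅ Z^9, C_1 ≅ Z^27, C_2 ≅ Z^18.

Boundary ∂_1: C_1 → C_0 sends each edge [p,q] (with p < q) to q − p. For instance
  ∂[5,6] = [6] − [5].
The 9×27 boundary matrix has rank 8 and Smith normal form diag(1,1,1,1,1,1,1,1).

Boundary ∂_2: C_2 → C_1 acts by ∂[p,q,r] = [q,r] − [p,r] + [p,q]. For instance
  ∂[2,5,8] = [5,8] − [2,8] + [2,5],
  ∂[2,7,8] = [7,8] − [2,8] + [2,7].
The resulting 27×18 matrix has rank 18, and its Smith normal form has invariant factors (1,1,1,1,1,1,1,1,1,1,1,1,1,1,1,1,1,2).

Now H_k = ker ∂_k / im ∂_{k+1}, so:

  H_0: rank C_0 − rank ∂_1 = 9 − 8 = 1, and the invariant factors of ∂_1 are all 1, so H_0 = Z.
  H_1: rank ker ∂_1 − rank ∂_2 = (27 − 8) − 18 = 1, and ∂_2 has invariant factor 2 > 1, so H_1 = Z ⊕ Z_2.
  H_2: rank ker ∂_2 − rank ∂_3 = (18 − 18) − 0 = 0, and there is no ∂_3, so H_2 = 0.

As a check, the Euler characteristic is 9 − 27 + 18 = 0, which agrees with 1 − 1 + 0 = 0.
(K is a triangulation of the Klein bottle.)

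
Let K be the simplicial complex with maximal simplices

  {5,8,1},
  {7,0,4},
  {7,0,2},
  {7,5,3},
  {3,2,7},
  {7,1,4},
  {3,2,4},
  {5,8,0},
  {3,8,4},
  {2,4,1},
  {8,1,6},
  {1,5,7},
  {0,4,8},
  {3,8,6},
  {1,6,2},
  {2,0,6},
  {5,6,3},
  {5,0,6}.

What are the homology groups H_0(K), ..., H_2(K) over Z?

H_0 ≅ Z,  H_1 ≅ Z ⊕ Z/2Z,  H_2 = 0.

We work with the vertex ordering 0 < 1 < 2 < 3 < 4 < 5 < 6 < 7 < 8. The simplices of K, each written with vertices in increasing order, are:

  0-simplices (9): [0], [1], [2], [3], [4], [5], [6], [7], [8]
  1-simplices (27): (27 of them)
  2-simplices (18): [0,2,6], [0,2,7], [0,4,7], [0,4,8], [0,5,6], [0,5,8], [1,2,4], [1,2,6], [1,4,7], [1,5,7], [1,5,8], [1,6,8], [2,3,4], [2,3,7], [3,4,8], [3,5,6], [3,5,7], [3,6,8]

Hence C_0 ≅ Z^9, C_1 ≅ Z^27, C_2 ≅ Z^18.

The boundary map ∂_1: C_1 → C_0 maps an edge to its endpoints' difference, ∂[p,q] = q − p. For instance
  ∂[1,7] = [7] − [1].
As a 9×27 matrix over Z this has rank 8, with invariant factors (1,1,1,1,1,1,1,1).

Boundary ∂_2: C_2 → C_1 sends each 2-simplex [p,q,r] to [q,r] − [p,r] + [p,q]. For instance
  ∂[3,5,6] = [5,6] − [3,6] + [3,5],
  ∂[1,6,8] = [6,8] − [1,8] + [1,6].
As a 27×18 matrix over Z this has rank 18, with invariant factors (1,1,1,1,1,1,1,1,1,1,1,1,1,1,1,1,1,2).

Reading off H_k = ker ∂_k / im ∂_{k+1}:

  H_0: rank C_0 − rank ∂_1 = 9 − 8 = 1, and the invariant factors of ∂_1 are all 1, so H_0 = Z.
  H_1: rank ker ∂_1 − rank ∂_2 = (27 − 8) − 18 = 1, and ∂_2 has invariant factor 2 > 1, so H_1 = Z ⊕ Z/2Z.
  H_2: rank ker ∂_2 − rank ∂_3 = (18 − 18) − 0 = 0, and there is no ∂_3, so H_2 = 0.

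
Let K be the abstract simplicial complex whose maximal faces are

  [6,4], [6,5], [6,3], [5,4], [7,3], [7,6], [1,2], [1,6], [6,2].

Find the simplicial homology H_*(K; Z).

H_0 ≅ Z,  H_1 ≅ Z^3.

Take the total order 1 < 2 < 3 < 4 < 5 < 6 < 7 on the vertex set. Then K (dimension 1) consists of the simplices:

  0-simplices (7): [1], [2], [3], [4], [5], [6], [7]
  1-simplices (9): [1,2], [1,6], [2,6], [3,6], [3,7], [4,5], [4,6], [5,6], [6,7]

Hence C_0 ≅ Z^7, C_1 ≅ Z^9.

∂_1: C_1 → C_0 sends each edge [p,q] (with p < q) to q − p. For instance
  ∂[3,7] = [7] − [3].
The 7×9 boundary matrix has rank 6 and Smith normal form diag(1,1,1,1,1,1).

Reading off H_k = ker ∂_k / im ∂_{k+1}:

  H_0: rank C_0 − rank ∂_1 = 7 − 6 = 1, and the invariant factors of ∂_1 are all 1, so H_0 ≅ Z.
  H_1: rank ker ∂_1 − rank ∂_2 = (9 − 6) − 0 = 3, and there is no ∂_2, so H_1 ≅ Z^3.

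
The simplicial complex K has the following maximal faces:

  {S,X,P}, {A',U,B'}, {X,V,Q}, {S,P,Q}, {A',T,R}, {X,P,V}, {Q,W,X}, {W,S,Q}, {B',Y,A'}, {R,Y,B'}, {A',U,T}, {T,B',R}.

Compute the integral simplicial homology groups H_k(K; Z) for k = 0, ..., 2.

Take the total order P < Q < R < S < T < U < V < W < X < Y < A' < B' on the vertex set. Then K (dimension 2) consists of the simplices:

  0-simplices (12): [P], [Q], [R], [S], [T], [U], [V], [W], [X], [Y], [A'], [B']
  1-simplices (24): (24 of them)
  2-simplices (12): [P,Q,S], [P,S,X], [P,V,X], [Q,S,W], [Q,V,X], [Q,W,X], [R,T,A'], [R,T,B'], [R,Y,B'], [T,U,A'], [U,A',B'], [Y,A',B']

giving chain groups C_0 ≅ Z^12, C_1 ≅ Z^24, C_2 ≅ Z^12.

Boundary ∂_1: C_1 → C_0 sends each edge [p,q] (with p < q) to q − p. For instance
  ∂[A',B'] = [B'] − [A'].
The resulting 12×24 matrix has rank 10, and its Smith normal form has invariant factors (1,1,1,1,1,1,1,1,1,1).

∂_2: C_2 → C_1 sends each 2-simplex [p,q,r] to [q,r] − [p,r] + [p,q]. For instance
  ∂[T,U,A'] = [U,A'] − [T,A'] + [T,U],
  ∂[P,S,X] = [S,X] − [P,X] + [P,S].
As a 24×12 matrix over Z this has rank 12, with invariant factors (1,1,1,1,1,1,1,1,1,1,1,1).

Now H_k = ker ∂_k / im ∂_{k+1}, so:

  H_0: rank C_0 − rank ∂_1 = 12 − 10 = 2, and the invariant factors of ∂_1 are all 1, so H_0 = Z^2.
  H_1: rank ker ∂_1 − rank ∂_2 = (24 − 10) − 12 = 2, and the invariant factors of ∂_2 are all 1, so H_1 = Z^2.
  H_2: rank ker ∂_2 − rank ∂_3 = (12 − 12) − 0 = 0, and there is no ∂_3, so H_2 = 0.

(K is a triangulation of the disjoint union of the cylinder S^1 x I and the cylinder S^1 x I.)

H_0 = Z^2,  H_1 = Z^2,  H_2 = 0.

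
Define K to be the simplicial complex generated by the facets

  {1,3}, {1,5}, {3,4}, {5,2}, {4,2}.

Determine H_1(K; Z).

Fix the vertex order 1 < 2 < 3 < 4 < 5 and write every simplex with vertices in increasing order. Then dim K = 1 and the simplices of K are:

  0-simplices (5): [1], [2], [3], [4], [5]
  1-simplices (5): [1,3], [1,5], [2,4], [2,5], [3,4]

giving chain groups C_0 ≅ Z^5, C_1 ≅ Z^5.

Boundary ∂_1: C_1 → C_0 is given by ∂[p,q] = [q] − [p]. For instance
  ∂[2,5] = [5] − [2].
The 5×5 boundary matrix has rank 4 and Smith normal form diag(1,1,1,1).

Now H_k = ker ∂_k / im ∂_{k+1}, so:

  H_1: rank ker ∂_1 − rank ∂_2 = (5 − 4) − 0 = 1, and there is no ∂_2, so H_1 ≅ Z.

H_1 ≅ Z.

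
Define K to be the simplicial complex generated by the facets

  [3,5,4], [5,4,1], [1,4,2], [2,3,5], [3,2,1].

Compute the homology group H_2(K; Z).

Fix the vertex order 1 < 2 < 3 < 4 < 5 and write every simplex with vertices in increasing order. Then dim K = 2 and the simplices of K are:

  0-simplices (5): [1], [2], [3], [4], [5]
  1-simplices (10): [1,2], [1,3], [1,4], [1,5], [2,3], [2,4], [2,5], [3,4], [3,5], [4,5]
  2-simplices (5): [1,2,3], [1,2,4], [1,4,5], [2,3,5], [3,4,5]

giving chain groups C_0 ≅ Z^5, C_1 ≅ Z^10, C_2 ≅ Z^5.

Boundary ∂_1: C_1 → C_0 is given by ∂[p,q] = [q] − [p]. For instance
  ∂[1,2] = [2] − [1].
The 5×10 boundary matrix has rank 4 and Smith normal form diag(1,1,1,1).

Boundary ∂_2: C_2 → C_1 sends each 2-simplex [p,q,r] to [q,r] − [p,r] + [p,q]. For instance
  ∂[1,2,4] = [2,4] − [1,4] + [1,2],
  ∂[2,3,5] = [3,5] − [2,5] + [2,3].
The 10×5 boundary matrix has rank 5 and Smith normal form diag(1,1,1,1,1).

Reading off H_k = ker ∂_k / im ∂_{k+1}:

  H_2: rank ker ∂_2 − rank ∂_3 = (5 − 5) − 0 = 0, and there is no ∂_3, so H_2 = 0.

H_2 = 0.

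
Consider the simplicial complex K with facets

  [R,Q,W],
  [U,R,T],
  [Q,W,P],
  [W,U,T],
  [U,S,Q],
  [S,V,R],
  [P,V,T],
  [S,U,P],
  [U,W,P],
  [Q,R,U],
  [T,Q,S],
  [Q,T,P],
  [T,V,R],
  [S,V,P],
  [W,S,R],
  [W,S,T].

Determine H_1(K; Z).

We work with the vertex ordering P < Q < R < S < T < U < V < W. The simplices of K, each written with vertices in increasing order, are:

  0-simplices (8): P, Q, R, S, T, U, V, W
  1-simplices (24): PQ, PS, PT, PU, PV, PW, QR, QS, QT, QU, QW, RS, RT, RU, RV, RW, ST, SU, SV, SW, TU, TV, TW, UW
  2-simplices (16): PQT, PQW, PSU, PSV, PTV, PUW, QRU, QRW, QST, QSU, RSV, RSW, RTU, RTV, STW, TUW

so the chain groups are C_0 ≅ Z^8, C_1 ≅ Z^24, C_2 ≅ Z^16.

Boundary ∂_1: C_1 → C_0 maps an edge to its endpoints' difference, ∂[p,q] = q − p. For instance
  ∂RU = U − R.
The resulting 8×24 matrix has rank 7, and its Smith normal form has invariant factors (1,1,1,1,1,1,1).

∂_2: C_2 → C_1 maps a triangle to the signed sum of its edges. For instance
  ∂PUW = UW − PW + PU,
  ∂RTV = TV − RV + RT.
The 24×16 boundary matrix has rank 15 and Smith normal form diag(1,1,1,1,1,1,1,1,1,1,1,1,1,1,1).

Reading off H_k = ker ∂_k / im ∂_{k+1}:

  H_1: rank ker ∂_1 − rank ∂_2 = (24 − 7) − 15 = 2, and the invariant factors of ∂_2 are all 1, so H_1 = Z^2.

(K is a triangulation of the torus T^2.)

H_1 = Z^2.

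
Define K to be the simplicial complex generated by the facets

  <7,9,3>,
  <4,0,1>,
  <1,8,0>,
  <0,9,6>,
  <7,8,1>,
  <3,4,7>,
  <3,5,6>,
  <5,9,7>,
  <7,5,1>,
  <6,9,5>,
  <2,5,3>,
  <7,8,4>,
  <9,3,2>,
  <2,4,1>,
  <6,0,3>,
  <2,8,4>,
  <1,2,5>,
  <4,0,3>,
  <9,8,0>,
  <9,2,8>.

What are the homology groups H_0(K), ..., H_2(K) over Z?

We work with the vertex ordering 0 < 1 < 2 < 3 < 4 < 5 < 6 < 7 < 8 < 9. The simplices of K, each written with vertices in increasing order, are:

  0-simplices (10): [0], [1], [2], [3], [4], [5], [6], [7], [8], [9]
  1-simplices (30): (30 of them)
  2-simplices (20): (20 of them)

so the chain groups are C_0 ≅ Z^10, C_1 ≅ Z^30, C_2 ≅ Z^20.

Boundary ∂_1: C_1 → C_0 sends each edge [p,q] (with p < q) to q − p. For instance
  ∂[1,7] = [7] − [1].
As a 10×30 matrix over Z this has rank 9, with invariant factors (1,1,1,1,1,1,1,1,1).

Boundary ∂_2: C_2 → C_1 acts by ∂[p,q,r] = [q,r] − [p,r] + [p,q]. For instance
  ∂[1,5,7] = [5,7] − [1,7] + [1,5],
  ∂[3,5,6] = [5,6] − [3,6] + [3,5].
The 30×20 boundary matrix has rank 20 and Smith normal form diag(1,1,1,1,1,1,1,1,1,1,1,1,1,1,1,1,1,1,1,2).

From H_k ≅ ker(∂_k) / im(∂_{k+1}) we obtain:

  H_0: rank C_0 − rank ∂_1 = 10 − 9 = 1, and the invariant factors of ∂_1 are all 1, so H_0 ≅ Z.
  H_1: rank ker ∂_1 − rank ∂_2 = (30 − 9) − 20 = 1, and ∂_2 has invariant factor 2 > 1, so H_1 ≅ Z ⊕ Z/2Z.
  H_2: rank ker ∂_2 − rank ∂_3 = (20 − 20) − 0 = 0, and there is no ∂_3, so H_2 ≅ 0.

As a check, the Euler characteristic is 10 − 30 + 20 = 0, which agrees with 1 − 1 + 0 = 0.

H_0 ≅ Z,  H_1 ≅ Z ⊕ Z/2Z,  H_2 = 0.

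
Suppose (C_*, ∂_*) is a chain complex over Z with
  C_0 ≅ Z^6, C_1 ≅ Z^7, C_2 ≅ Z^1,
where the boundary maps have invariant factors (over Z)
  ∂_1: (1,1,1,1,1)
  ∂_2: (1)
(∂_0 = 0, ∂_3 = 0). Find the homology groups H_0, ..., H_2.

H_0: b_0 = 6 − 0 − 5 = 1; torsion from ∂_1 factors > 1: none. So H_0 ≅ Z.
H_1: b_1 = 7 − 5 − 1 = 1; torsion from ∂_2 factors > 1: none. So H_1 ≅ Z.
H_2: b_2 = 1 − 1 − 0 = 0; torsion from ∂_3 factors > 1: none. So H_2 ≅ 0.

H_0 ≅ Z,  H_1 ≅ Z,  H_2 = 0.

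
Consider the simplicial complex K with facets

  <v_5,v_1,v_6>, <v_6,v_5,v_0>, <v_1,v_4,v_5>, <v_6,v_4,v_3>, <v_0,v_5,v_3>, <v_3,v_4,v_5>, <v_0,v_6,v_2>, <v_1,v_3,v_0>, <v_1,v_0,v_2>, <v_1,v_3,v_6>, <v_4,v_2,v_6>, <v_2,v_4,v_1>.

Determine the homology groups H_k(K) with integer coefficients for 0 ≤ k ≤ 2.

H_0 = Z,  H_1 = Z/2,  H_2 = 0.

Take the total order v_0 < v_1 < v_2 < v_3 < v_4 < v_5 < v_6 on the vertex set. Then K (dimension 2) consists of the simplices:

  0-simplices (7): [v_0], [v_1], [v_2], [v_3], [v_4], [v_5], [v_6]
  1-simplices (18): (18 of them)
  2-simplices (12): (12 of them)

Hence C_0 ≅ Z^7, C_1 ≅ Z^18, C_2 ≅ Z^12.

Boundary ∂_1: C_1 → C_0 sends each edge [p,q] (with p < q) to q − p.
The resulting 7×18 matrix has rank 6, and its Smith normal form has invariant factors (1,1,1,1,1,1).

∂_2: C_2 → C_1 maps a triangle to the signed sum of its edges. For instance
  ∂[v_3,v_4,v_5] = [v_4,v_5] − [v_3,v_5] + [v_3,v_4],
  ∂[v_1,v_5,v_6] = [v_5,v_6] − [v_1,v_6] + [v_1,v_5].
As a 18×12 matrix over Z this has rank 12, with invariant factors (1,1,1,1,1,1,1,1,1,1,1,2).

Reading off H_k = ker ∂_k / im ∂_{k+1}:

  H_0: rank C_0 − rank ∂_1 = 7 − 6 = 1, and the invariant factors of ∂_1 are all 1, so H_0 ≅ Z.
  H_1: rank ker ∂_1 − rank ∂_2 = (18 − 6) − 12 = 0, and ∂_2 has invariant factor 2 > 1, so H_1 ≅ Z/2.
  H_2: rank ker ∂_2 − rank ∂_3 = (12 − 12) − 0 = 0, and there is no ∂_3, so H_2 ≅ 0.

As a check, the Euler characteristic is 7 − 18 + 12 = 1, which agrees with 1 − 0 + 0 = 1.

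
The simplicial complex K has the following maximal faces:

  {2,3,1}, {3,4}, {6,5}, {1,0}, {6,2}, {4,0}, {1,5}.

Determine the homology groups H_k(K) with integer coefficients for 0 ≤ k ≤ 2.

K has 7 vertices, 9 edges, 1 triangle.
rank ∂_0 = 0, rank ∂_1 = 6 ⇒ b_0 = 7 − 0 − 6 = 1; all invariant factors of ∂_1 are 1 so no torsion. So H_0 = Z.
rank ∂_1 = 6, rank ∂_2 = 1 ⇒ b_1 = 9 − 6 − 1 = 2; all invariant factors of ∂_2 are 1 so no torsion. So H_1 = Z^2.
rank ∂_2 = 1, rank ∂_3 = 0 ⇒ b_2 = 1 − 1 − 0 = 0. So H_2 = 0.

H_0 = Z,  H_1 = Z^2,  H_2 = 0.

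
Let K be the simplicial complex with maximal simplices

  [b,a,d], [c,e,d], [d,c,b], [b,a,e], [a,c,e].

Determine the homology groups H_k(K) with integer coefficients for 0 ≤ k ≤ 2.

H_0 = Z,  H_1 = Z,  H_2 = 0.

Order the vertices as a < b < c < d < e. Listing each simplex with vertices in this order, K has dimension 2 with simplices:

  0-simplices (5): a, b, c, d, e
  1-simplices (10): ab, ac, ad, ae, bc, bd, be, cd, ce, de
  2-simplices (5): abd, abe, ace, bcd, cde

so the chain groups are C_0 ≅ Z^5, C_1 ≅ Z^10, C_2 ≅ Z^5.

∂_1: C_1 → C_0 is given by ∂[p,q] = [q] − [p].
This gives a 5×10 integer matrix of rank 4; reducing to Smith normal form yields diagonal entries (1,1,1,1).

∂_2: C_2 → C_1 sends each 2-simplex [p,q,r] to [q,r] − [p,r] + [p,q]. For instance
  ∂ace = ce − ae + ac,
  ∂bcd = cd − bd + bc.
As a 10×5 matrix over Z this has rank 5, with invariant factors (1,1,1,1,1).

Computing H_k = (kernel of ∂_k) / (image of ∂_{k+1}):

  H_0: rank C_0 − rank ∂_1 = 5 − 4 = 1, and the invariant factors of ∂_1 are all 1, so H_0 = Z.
  H_1: rank ker ∂_1 − rank ∂_2 = (10 − 4) − 5 = 1, and the invariant factors of ∂_2 are all 1, so H_1 = Z.
  H_2: rank ker ∂_2 − rank ∂_3 = (5 − 5) − 0 = 0, and there is no ∂_3, so H_2 = 0.

(K is a triangulation of the Möbius band.)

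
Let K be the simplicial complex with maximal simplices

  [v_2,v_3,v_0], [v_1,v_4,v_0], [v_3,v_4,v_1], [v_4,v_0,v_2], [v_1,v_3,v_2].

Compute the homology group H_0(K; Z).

We work with the vertex ordering v_0 < v_1 < v_2 < v_3 < v_4. The simplices of K, each written with vertices in increasing order, are:

  0-simplices (5): [v_0], [v_1], [v_2], [v_3], [v_4]
  1-simplices (10): [v_0,v_1], [v_0,v_2], [v_0,v_3], [v_0,v_4], [v_1,v_2], [v_1,v_3], [v_1,v_4], [v_2,v_3], [v_2,v_4], [v_3,v_4]
  2-simplices (5): [v_0,v_1,v_4], [v_0,v_2,v_3], [v_0,v_2,v_4], [v_1,v_2,v_3], [v_1,v_3,v_4]

giving chain groups C_0 ≅ Z^5, C_1 ≅ Z^10, C_2 ≅ Z^5.

The boundary map ∂_1: C_1 → C_0 maps an edge to its endpoints' difference, ∂[p,q] = q − p. For instance
  ∂[v_2,v_3] = [v_3] − [v_2].
This gives a 5×10 integer matrix of rank 4; reducing to Smith normal form yields diagonal entries (1,1,1,1).

∂_2: C_2 → C_1 acts by ∂[p,q,r] = [q,r] − [p,r] + [p,q]. For instance
  ∂[v_1,v_2,v_3] = [v_2,v_3] − [v_1,v_3] + [v_1,v_2],
  ∂[v_0,v_2,v_3] = [v_2,v_3] − [v_0,v_3] + [v_0,v_2].
This gives a 10×5 integer matrix of rank 5; reducing to Smith normal form yields diagonal entries (1,1,1,1,1).

Now H_k = ker ∂_k / im ∂_{k+1}, so:

  H_0: rank C_0 − rank ∂_1 = 5 − 4 = 1, and the invariant factors of ∂_1 are all 1, so H_0 ≅ Z.

(K is a triangulation of the Möbius band.)

H_0 ≅ Z.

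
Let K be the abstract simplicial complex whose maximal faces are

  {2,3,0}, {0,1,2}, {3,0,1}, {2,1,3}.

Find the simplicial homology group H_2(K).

H_2 = Z.

Order the vertices as 0 < 1 < 2 < 3. Listing each simplex with vertices in this order, K has dimension 2 with simplices:

  0-simplices (4): [0], [1], [2], [3]
  1-simplices (6): [0,1], [0,2], [0,3], [1,2], [1,3], [2,3]
  2-simplices (4): [0,1,2], [0,1,3], [0,2,3], [1,2,3]

giving chain groups C_0 ≅ Z^4, C_1 ≅ Z^6, C_2 ≅ Z^4.

The boundary map ∂_1: C_1 → C_0 sends each edge [p,q] (with p < q) to q − p. For instance
  ∂[0,3] = [3] − [0].
The 4×6 boundary matrix has rank 3 and Smith normal form diag(1,1,1).

∂_2: C_2 → C_1 acts by ∂[p,q,r] = [q,r] − [p,r] + [p,q]. For instance
  ∂[0,2,3] = [2,3] − [0,3] + [0,2],
  ∂[1,2,3] = [2,3] − [1,3] + [1,2].
As a 6×4 matrix over Z this has rank 3, with invariant factors (1,1,1).

From H_k ≅ ker(∂_k) / im(∂_{k+1}) we obtain:

  H_2: rank ker ∂_2 − rank ∂_3 = (4 − 3) − 0 = 1, and there is no ∂_3, so H_2 = Z.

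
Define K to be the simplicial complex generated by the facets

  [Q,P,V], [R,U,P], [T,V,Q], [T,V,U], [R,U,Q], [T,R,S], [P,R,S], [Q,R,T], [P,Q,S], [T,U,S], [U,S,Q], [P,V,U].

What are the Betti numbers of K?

Take the total order P < Q < R < S < T < U < V on the vertex set. Then K (dimension 2) consists of the simplices:

  0-simplices (7): P, Q, R, S, T, U, V
  1-simplices (18): PQ, PR, PS, PU, PV, QR, QS, QT, QU, QV, RS, RT, RU, ST, SU, TU, TV, UV
  2-simplices (12): PQS, PQV, PRS, PRU, PUV, QRT, QRU, QSU, QTV, RST, STU, TUV

so the chain groups are C_0 ≅ Z^7, C_1 ≅ Z^18, C_2 ≅ Z^12.

The boundary map ∂_1: C_1 → C_0 sends each edge [p,q] (with p < q) to q − p.
The 7×18 boundary matrix has rank 6 and Smith normal form diag(1,1,1,1,1,1).

Boundary ∂_2: C_2 → C_1 acts by ∂[p,q,r] = [q,r] − [p,r] + [p,q]. For instance
  ∂STU = TU − SU + ST,
  ∂PQV = QV − PV + PQ.
The resulting 18×12 matrix has rank 12, and its Smith normal form has invariant factors (1,1,1,1,1,1,1,1,1,1,1,2).

Computing H_k = (kernel of ∂_k) / (image of ∂_{k+1}):

  H_0: rank C_0 − rank ∂_1 = 7 − 6 = 1, and the invariant factors of ∂_1 are all 1, so H_0 = Z.
  H_1: rank ker ∂_1 − rank ∂_2 = (18 − 6) − 12 = 0, and ∂_2 has invariant factor 2 > 1, so H_1 = Z/2.
  H_2: rank ker ∂_2 − rank ∂_3 = (12 − 12) − 0 = 0, and there is no ∂_3, so H_2 = 0.

As a check, the Euler characteristic is 7 − 18 + 12 = 1, which agrees with 1 − 0 + 0 = 1.
(K is a triangulation of the real projective plane RP^2.)

Hence the Betti numbers are b_0 = 1, b_1 = 0, b_2 = 0.

b_0 = 1, b_1 = 0, b_2 = 0.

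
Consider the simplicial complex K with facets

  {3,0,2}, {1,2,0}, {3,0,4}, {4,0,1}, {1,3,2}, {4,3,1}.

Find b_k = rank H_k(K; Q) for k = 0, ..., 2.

Take the total order 0 < 1 < 2 < 3 < 4 on the vertex set. Then K (dimension 2) consists of the simplices:

  0-simplices (5): [0], [1], [2], [3], [4]
  1-simplices (9): [0,1], [0,2], [0,3], [0,4], [1,2], [1,3], [1,4], [2,3], [3,4]
  2-simplices (6): [0,1,2], [0,1,4], [0,2,3], [0,3,4], [1,2,3], [1,3,4]

so the chain groups are C_0 ≅ Z^5, C_1 ≅ Z^9, C_2 ≅ Z^6.

The boundary map ∂_1: C_1 → C_0 is given by ∂[p,q] = [q] − [p]. For instance
  ∂[0,4] = [4] − [0].
The 5×9 boundary matrix has rank 4 and Smith normal form diag(1,1,1,1).

∂_2: C_2 → C_1 acts by ∂[p,q,r] = [q,r] − [p,r] + [p,q]. For instance
  ∂[0,1,2] = [1,2] − [0,2] + [0,1],
  ∂[1,3,4] = [3,4] − [1,4] + [1,3].
The 9×6 boundary matrix has rank 5 and Smith normal form diag(1,1,1,1,1).

Computing H_k = (kernel of ∂_k) / (image of ∂_{k+1}):

  H_0: rank C_0 − rank ∂_1 = 5 − 4 = 1, and the invariant factors of ∂_1 are all 1, so H_0 ≅ Z.
  H_1: rank ker ∂_1 − rank ∂_2 = (9 − 4) − 5 = 0, and the invariant factors of ∂_2 are all 1, so H_1 ≅ 0.
  H_2: rank ker ∂_2 − rank ∂_3 = (6 − 5) − 0 = 1, and there is no ∂_3, so H_2 ≅ Z.

As a check, the Euler characteristic is 5 − 9 + 6 = 2, which agrees with 1 − 0 + 1 = 2.

Hence the Betti numbers are b_0 = 1, b_1 = 0, b_2 = 1.

b_0 = 1, b_1 = 0, b_2 = 1.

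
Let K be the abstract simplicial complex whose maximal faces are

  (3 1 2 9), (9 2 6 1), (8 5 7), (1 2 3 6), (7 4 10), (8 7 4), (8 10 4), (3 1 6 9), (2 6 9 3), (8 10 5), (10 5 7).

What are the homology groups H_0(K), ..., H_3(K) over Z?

H_0 ≅ Z^2,  H_1 = 0,  H_2 ≅ Z,  H_3 ≅ Z.

Fix the vertex order 1 < 2 < 3 < 4 < 5 < 6 < 7 < 8 < 9 < 10 and write every simplex with vertices in increasing order. Then dim K = 3 and the simplices of K are:

  0-simplices (10): [1], [2], [3], [4], [5], [6], [7], [8], [9], [10]
  1-simplices (19): [1,2], [1,3], [1,6], [1,9], [2,3], [2,6], [2,9], [3,6], [3,9], [4,7], [4,8], [4,10], [5,7], [5,8], [5,10], [6,9], [7,8], [7,10], [8,10]
  2-simplices (16): [1,2,3], [1,2,6], [1,2,9], [1,3,6], [1,3,9], [1,6,9], [2,3,6], [2,3,9], [2,6,9], [3,6,9], [4,7,8], [4,7,10], [4,8,10], [5,7,8], [5,7,10], [5,8,10]
  3-simplices (5): [1,2,3,6], [1,2,3,9], [1,2,6,9], [1,3,6,9], [2,3,6,9]

so the chain groups are C_0 ≅ Z^10, C_1 ≅ Z^19, C_2 ≅ Z^16, C_3 ≅ Z^5.

∂_1: C_1 → C_0 sends each edge [p,q] (with p < q) to q − p.
As a 10×19 matrix over Z this has rank 8, with invariant factors (1,1,1,1,1,1,1,1).

∂_2: C_2 → C_1 maps a triangle to the signed sum of its edges. For instance
  ∂[1,6,9] = [6,9] − [1,9] + [1,6],
  ∂[4,7,10] = [7,10] − [4,10] + [4,7].
This gives a 19×16 integer matrix of rank 11; reducing to Smith normal form yields diagonal entries (1,1,1,1,1,1,1,1,1,1,1).

Boundary ∂_3: C_3 → C_2 sends each 3-simplex σ to the alternating sum Σ_i (−1)^i (σ with its i-th vertex removed). For instance
  ∂[1,2,3,9] = [2,3,9] − [1,3,9] + [1,2,9] − [1,2,3],
  ∂[1,3,6,9] = [3,6,9] − [1,6,9] + [1,3,9] − [1,3,6].
As a 16×5 matrix over Z this has rank 4, with invariant factors (1,1,1,1).

Reading off H_k = ker ∂_k / im ∂_{k+1}:

  H_0: rank C_0 − rank ∂_1 = 10 − 8 = 2, and the invariant factors of ∂_1 are all 1, so H_0 = Z^2.
  H_1: rank ker ∂_1 − rank ∂_2 = (19 − 8) − 11 = 0, and the invariant factors of ∂_2 are all 1, so H_1 = 0.
  H_2: rank ker ∂_2 − rank ∂_3 = (16 − 11) − 4 = 1, and the invariant factors of ∂_3 are all 1, so H_2 = Z.
  H_3: rank ker ∂_3 − rank ∂_4 = (5 − 4) − 0 = 1, and there is no ∂_4, so H_3 = Z.

As a check, the Euler characteristic is 10 − 19 + 16 − 5 = 2, which agrees with 2 − 0 + 1 − 1 = 2.
(K is a triangulation of the disjoint union of the 3-sphere S^3 and the 2-sphere S^2.)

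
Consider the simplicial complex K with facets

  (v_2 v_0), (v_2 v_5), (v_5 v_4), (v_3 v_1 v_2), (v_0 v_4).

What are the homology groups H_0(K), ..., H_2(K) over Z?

H_0 ≅ Z,  H_1 ≅ Z,  H_2 = 0.

Take the total order v_0 < v_1 < v_2 < v_3 < v_4 < v_5 on the vertex set. Then K (dimension 2) consists of the simplices:

  0-simplices (6): [v_0], [v_1], [v_2], [v_3], [v_4], [v_5]
  1-simplices (7): [v_0,v_2], [v_0,v_4], [v_1,v_2], [v_1,v_3], [v_2,v_3], [v_2,v_5], [v_4,v_5]
  2-simplices (1): [v_1,v_2,v_3]

giving chain groups C_0 ≅ Z^6, C_1 ≅ Z^7, C_2 ≅ Z^1.

The boundary map ∂_1: C_1 → C_0 maps an edge to its endpoints' difference, ∂[p,q] = q − p.
As a 6×7 matrix over Z this has rank 5, with invariant factors (1,1,1,1,1).

∂_2: C_2 → C_1 acts by ∂[p,q,r] = [q,r] − [p,r] + [p,q]. For instance
  ∂[v_1,v_2,v_3] = [v_2,v_3] − [v_1,v_3] + [v_1,v_2].
The resulting 7×1 matrix has rank 1, and its Smith normal form has invariant factors (1).

Now H_k = ker ∂_k / im ∂_{k+1}, so:

  H_0: rank C_0 − rank ∂_1 = 6 − 5 = 1, and the invariant factors of ∂_1 are all 1, so H_0 ≅ Z.
  H_1: rank ker ∂_1 − rank ∂_2 = (7 − 5) − 1 = 1, and the invariant factors of ∂_2 are all 1, so H_1 ≅ Z.
  H_2: rank ker ∂_2 − rank ∂_3 = (1 − 1) − 0 = 0, and there is no ∂_3, so H_2 ≅ 0.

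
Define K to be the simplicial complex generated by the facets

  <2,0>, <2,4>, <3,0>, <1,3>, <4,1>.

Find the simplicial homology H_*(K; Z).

H_0 = Z,  H_1 = Z.

K has 5 vertices, 5 edges.
rank ∂_0 = 0, rank ∂_1 = 4 ⇒ b_0 = 5 − 0 − 4 = 1; all invariant factors of ∂_1 are 1 so no torsion. So H_0 = Z.
rank ∂_1 = 4, rank ∂_2 = 0 ⇒ b_1 = 5 − 4 − 0 = 1. So H_1 = Z.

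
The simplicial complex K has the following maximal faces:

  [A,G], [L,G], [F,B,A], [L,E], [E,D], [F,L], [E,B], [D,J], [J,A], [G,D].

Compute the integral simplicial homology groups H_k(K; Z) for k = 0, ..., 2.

H_0 = Z,  H_1 = Z^4,  H_2 = 0.

Take the total order A < B < D < E < F < G < J < L on the vertex set. Then K (dimension 2) consists of the simplices:

  0-simplices (8): A, B, D, E, F, G, J, L
  1-simplices (12): AB, AF, AG, AJ, BE, BF, DE, DG, DJ, EL, FL, GL
  2-simplices (1): ABF

Hence C_0 ≅ Z^8, C_1 ≅ Z^12, C_2 ≅ Z^1.

∂_1: C_1 → C_0 maps an edge to its endpoints' difference, ∂[p,q] = q − p. For instance
  ∂BE = E − B.
As a 8×12 matrix over Z this has rank 7, with invariant factors (1,1,1,1,1,1,1).

∂_2: C_2 → C_1 maps a triangle to the signed sum of its edges. For instance
  ∂ABF = BF − AF + AB.
As a 12×1 matrix over Z this has rank 1, with invariant factors (1).

Reading off H_k = ker ∂_k / im ∂_{k+1}:

  H_0: rank C_0 − rank ∂_1 = 8 − 7 = 1, and the invariant factors of ∂_1 are all 1, so H_0 ≅ Z.
  H_1: rank ker ∂_1 − rank ∂_2 = (12 − 7) − 1 = 4, and the invariant factors of ∂_2 are all 1, so H_1 ≅ Z^4.
  H_2: rank ker ∂_2 − rank ∂_3 = (1 − 1) − 0 = 0, and there is no ∂_3, so H_2 ≅ 0.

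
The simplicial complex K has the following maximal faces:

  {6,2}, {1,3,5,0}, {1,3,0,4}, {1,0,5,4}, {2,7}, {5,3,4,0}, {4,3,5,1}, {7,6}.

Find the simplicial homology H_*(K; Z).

K has 8 vertices, 13 edges, 10 triangles, 5 3-simplices.
rank ∂_0 = 0, rank ∂_1 = 6 ⇒ b_0 = 8 − 0 − 6 = 2; all invariant factors of ∂_1 are 1 so no torsion. So H_0 = Z^2.
rank ∂_1 = 6, rank ∂_2 = 6 ⇒ b_1 = 13 − 6 − 6 = 1; all invariant factors of ∂_2 are 1 so no torsion. So H_1 = Z.
rank ∂_2 = 6, rank ∂_3 = 4 ⇒ b_2 = 10 − 6 − 4 = 0; all invariant factors of ∂_3 are 1 so no torsion. So H_2 = 0.
rank ∂_3 = 4, rank ∂_4 = 0 ⇒ b_3 = 5 − 4 − 0 = 1. So H_3 = Z.

H_0 = Z^2,  H_1 = Z,  H_2 = 0,  H_3 = Z.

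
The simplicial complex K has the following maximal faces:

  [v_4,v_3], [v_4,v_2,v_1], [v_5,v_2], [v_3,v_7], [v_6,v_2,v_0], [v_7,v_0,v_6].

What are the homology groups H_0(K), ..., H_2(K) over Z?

We work with the vertex ordering v_0 < v_1 < v_2 < v_3 < v_4 < v_5 < v_6 < v_7. The simplices of K, each written with vertices in increasing order, are:

  0-simplices (8): [v_0], [v_1], [v_2], [v_3], [v_4], [v_5], [v_6], [v_7]
  1-simplices (11): [v_0,v_2], [v_0,v_6], [v_0,v_7], [v_1,v_2], [v_1,v_4], [v_2,v_4], [v_2,v_5], [v_2,v_6], [v_3,v_4], [v_3,v_7], [v_6,v_7]
  2-simplices (3): [v_0,v_2,v_6], [v_0,v_6,v_7], [v_1,v_2,v_4]

giving chain groups C_0 ≅ Z^8, C_1 ≅ Z^11, C_2 ≅ Z^3.

Boundary ∂_1: C_1 → C_0 is given by ∂[p,q] = [q] − [p]. For instance
  ∂[v_2,v_6] = [v_6] − [v_2].
As a 8×11 matrix over Z this has rank 7, with invariant factors (1,1,1,1,1,1,1).

Boundary ∂_2: C_2 → C_1 sends each 2-simplex [p,q,r] to [q,r] − [p,r] + [p,q]. For instance
  ∂[v_0,v_2,v_6] = [v_2,v_6] − [v_0,v_6] + [v_0,v_2],
  ∂[v_1,v_2,v_4] = [v_2,v_4] − [v_1,v_4] + [v_1,v_2].
As a 11×3 matrix over Z this has rank 3, with invariant factors (1,1,1).

Computing H_k = (kernel of ∂_k) / (image of ∂_{k+1}):

  H_0: rank C_0 − rank ∂_1 = 8 − 7 = 1, and the invariant factors of ∂_1 are all 1, so H_0 ≅ Z.
  H_1: rank ker ∂_1 − rank ∂_2 = (11 − 7) − 3 = 1, and the invariant factors of ∂_2 are all 1, so H_1 ≅ Z.
  H_2: rank ker ∂_2 − rank ∂_3 = (3 − 3) − 0 = 0, and there is no ∂_3, so H_2 ≅ 0.

H_0 ≅ Z,  H_1 ≅ Z,  H_2 = 0.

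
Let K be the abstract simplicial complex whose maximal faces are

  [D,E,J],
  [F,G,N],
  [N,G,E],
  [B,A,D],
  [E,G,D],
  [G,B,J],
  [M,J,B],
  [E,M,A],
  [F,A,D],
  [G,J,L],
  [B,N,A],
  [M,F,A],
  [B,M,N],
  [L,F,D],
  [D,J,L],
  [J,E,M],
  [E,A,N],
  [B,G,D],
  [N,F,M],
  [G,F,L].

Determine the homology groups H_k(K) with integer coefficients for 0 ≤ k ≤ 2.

H_0 ≅ Z,  H_1 ≅ Z ⊕ Z/2,  H_2 = 0.

Order the vertices as A < B < D < E < F < G < J < L < M < N. Listing each simplex with vertices in this order, K has dimension 2 with simplices:

  0-simplices (10): A, B, D, E, F, G, J, L, M, N
  1-simplices (30): AB, AD, AE, AF, AM, AN, BD, BG, BJ, BM, BN, DE, DF, DG, DJ, DL, EG, EJ, EM, EN, FG, FL, FM, FN, GJ, GL, GN, JL, JM, MN
  2-simplices (20): ABD, ABN, ADF, AEM, AEN, AFM, BDG, BGJ, BJM, BMN, DEG, DEJ, DFL, DJL, EGN, EJM, FGL, FGN, FMN, GJL

giving chain groups C_0 ≅ Z^10, C_1 ≅ Z^30, C_2 ≅ Z^20.

The boundary map ∂_1: C_1 → C_0 sends each edge [p,q] (with p < q) to q − p.
As a 10×30 matrix over Z this has rank 9, with invariant factors (1,1,1,1,1,1,1,1,1).

∂_2: C_2 → C_1 sends each 2-simplex [p,q,r] to [q,r] − [p,r] + [p,q]. For instance
  ∂BDG = DG − BG + BD,
  ∂BMN = MN − BN + BM.
The resulting 30×20 matrix has rank 20, and its Smith normal form has invariant factors (1,1,1,1,1,1,1,1,1,1,1,1,1,1,1,1,1,1,1,2).

From H_k ≅ ker(∂_k) / im(∂_{k+1}) we obtain:

  H_0: rank C_0 − rank ∂_1 = 10 − 9 = 1, and the invariant factors of ∂_1 are all 1, so H_0 = Z.
  H_1: rank ker ∂_1 − rank ∂_2 = (30 − 9) − 20 = 1, and ∂_2 has invariant factor 2 > 1, so H_1 = Z ⊕ Z/2.
  H_2: rank ker ∂_2 − rank ∂_3 = (20 − 20) − 0 = 0, and there is no ∂_3, so H_2 = 0.

As a check, the Euler characteristic is 10 − 30 + 20 = 0, which agrees with 1 − 1 + 0 = 0.
(K is a triangulation of the Klein bottle.)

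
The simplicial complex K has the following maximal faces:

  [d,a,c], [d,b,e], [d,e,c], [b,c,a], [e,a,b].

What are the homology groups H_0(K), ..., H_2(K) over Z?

H_0 = Z,  H_1 = Z,  H_2 = 0.

Take the total order a < b < c < d < e on the vertex set. Then K (dimension 2) consists of the simplices:

  0-simplices (5): a, b, c, d, e
  1-simplices (10): ab, ac, ad, ae, bc, bd, be, cd, ce, de
  2-simplices (5): abc, abe, acd, bde, cde

Hence C_0 ≅ Z^5, C_1 ≅ Z^10, C_2 ≅ Z^5.

∂_1: C_1 → C_0 sends each edge [p,q] (with p < q) to q − p. For instance
  ∂cd = d − c.
This gives a 5×10 integer matrix of rank 4; reducing to Smith normal form yields diagonal entries (1,1,1,1).

Boundary ∂_2: C_2 → C_1 sends each 2-simplex [p,q,r] to [q,r] − [p,r] + [p,q]. For instance
  ∂acd = cd − ad + ac,
  ∂cde = de − ce + cd.
As a 10×5 matrix over Z this has rank 5, with invariant factors (1,1,1,1,1).

Now H_k = ker ∂_k / im ∂_{k+1}, so:

  H_0: rank C_0 − rank ∂_1 = 5 − 4 = 1, and the invariant factors of ∂_1 are all 1, so H_0 ≅ Z.
  H_1: rank ker ∂_1 − rank ∂_2 = (10 − 4) − 5 = 1, and the invariant factors of ∂_2 are all 1, so H_1 ≅ Z.
  H_2: rank ker ∂_2 − rank ∂_3 = (5 − 5) − 0 = 0, and there is no ∂_3, so H_2 ≅ 0.

(K is a triangulation of the Möbius band.)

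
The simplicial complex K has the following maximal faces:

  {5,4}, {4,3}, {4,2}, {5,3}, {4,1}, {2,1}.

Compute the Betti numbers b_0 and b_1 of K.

b_0 = 1, b_1 = 2.

We work with the vertex ordering 1 < 2 < 3 < 4 < 5. The simplices of K, each written with vertices in increasing order, are:

  0-simplices (5): [1], [2], [3], [4], [5]
  1-simplices (6): [1,2], [1,4], [2,4], [3,4], [3,5], [4,5]

Hence C_0 ≅ Z^5, C_1 ≅ Z^6.

The boundary map ∂_1: C_1 → C_0 is given by ∂[p,q] = [q] − [p]. For instance
  ∂[1,4] = [4] − [1].
The 5×6 boundary matrix has rank 4 and Smith normal form diag(1,1,1,1).

Computing H_k = (kernel of ∂_k) / (image of ∂_{k+1}):

  H_0: rank C_0 − rank ∂_1 = 5 − 4 = 1, and the invariant factors of ∂_1 are all 1, so H_0 = Z.
  H_1: rank ker ∂_1 − rank ∂_2 = (6 − 4) − 0 = 2, and there is no ∂_2, so H_1 = Z^2.

As a check, the Euler characteristic is 5 − 6 = -1, which agrees with 1 − 2 = -1.

Hence the Betti numbers are b_0 = 1, b_1 = 2.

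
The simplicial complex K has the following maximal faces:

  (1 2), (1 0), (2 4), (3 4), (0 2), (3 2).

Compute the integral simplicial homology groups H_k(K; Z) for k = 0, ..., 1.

We work with the vertex ordering 0 < 1 < 2 < 3 < 4. The simplices of K, each written with vertices in increasing order, are:

  0-simplices (5): [0], [1], [2], [3], [4]
  1-simplices (6): [0,1], [0,2], [1,2], [2,3], [2,4], [3,4]

Hence C_0 ≅ Z^5, C_1 ≅ Z^6.

Boundary ∂_1: C_1 → C_0 sends each edge [p,q] (with p < q) to q − p.
This gives a 5×6 integer matrix of rank 4; reducing to Smith normal form yields diagonal entries (1,1,1,1).

Computing H_k = (kernel of ∂_k) / (image of ∂_{k+1}):

  H_0: rank C_0 − rank ∂_1 = 5 − 4 = 1, and the invariant factors of ∂_1 are all 1, so H_0 ≅ Z.
  H_1: rank ker ∂_1 − rank ∂_2 = (6 − 4) − 0 = 2, and there is no ∂_2, so H_1 ≅ Z^2.

H_0 ≅ Z,  H_1 ≅ Z^2.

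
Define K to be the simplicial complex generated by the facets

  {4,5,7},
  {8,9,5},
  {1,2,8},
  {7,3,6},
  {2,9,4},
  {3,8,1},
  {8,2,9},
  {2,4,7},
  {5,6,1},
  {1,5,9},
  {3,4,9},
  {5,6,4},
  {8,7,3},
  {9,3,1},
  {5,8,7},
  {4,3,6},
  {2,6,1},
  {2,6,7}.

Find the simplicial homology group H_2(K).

Order the vertices as 1 < 2 < 3 < 4 < 5 < 6 < 7 < 8 < 9. Listing each simplex with vertices in this order, K has dimension 2 with simplices:

  0-simplices (9): [1], [2], [3], [4], [5], [6], [7], [8], [9]
  1-simplices (27): (27 of them)
  2-simplices (18): [1,2,6], [1,2,8], [1,3,8], [1,3,9], [1,5,6], [1,5,9], [2,4,7], [2,4,9], [2,6,7], [2,8,9], [3,4,6], [3,4,9], [3,6,7], [3,7,8], [4,5,6], [4,5,7], [5,7,8], [5,8,9]

Hence C_0 ≅ Z^9, C_1 ≅ Z^27, C_2 ≅ Z^18.

∂_1: C_1 → C_0 sends each edge [p,q] (with p < q) to q − p. For instance
  ∂[2,7] = [7] − [2].
The 9×27 boundary matrix has rank 8 and Smith normal form diag(1,1,1,1,1,1,1,1).

Boundary ∂_2: C_2 → C_1 maps a triangle to the signed sum of its edges. For instance
  ∂[1,3,8] = [3,8] − [1,8] + [1,3],
  ∂[2,8,9] = [8,9] − [2,9] + [2,8].
As a 27×18 matrix over Z this has rank 18, with invariant factors (1,1,1,1,1,1,1,1,1,1,1,1,1,1,1,1,1,2).

From H_k ≅ ker(∂_k) / im(∂_{k+1}) we obtain:

  H_2: rank ker ∂_2 − rank ∂_3 = (18 − 18) − 0 = 0, and there is no ∂_3, so H_2 ≅ 0.

H_2 ≅ 0.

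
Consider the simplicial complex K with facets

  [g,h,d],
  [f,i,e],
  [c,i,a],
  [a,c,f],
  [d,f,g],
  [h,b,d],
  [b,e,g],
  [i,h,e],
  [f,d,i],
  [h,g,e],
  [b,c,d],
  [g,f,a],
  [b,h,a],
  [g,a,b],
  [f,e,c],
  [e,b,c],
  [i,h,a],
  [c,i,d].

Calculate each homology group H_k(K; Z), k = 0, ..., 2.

Order the vertices as a < b < c < d < e < f < g < h < i. Listing each simplex with vertices in this order, K has dimension 2 with simplices:

  0-simplices (9): a, b, c, d, e, f, g, h, i
  1-simplices (27): ab, ac, af, ag, ah, ai, bc, bd, be, bg, bh, cd, ce, cf, ci, df, dg, dh, di, ef, eg, eh, ei, fg, fi, gh, hi
  2-simplices (18): abg, abh, acf, aci, afg, ahi, bcd, bce, bdh, beg, cdi, cef, dfg, dfi, dgh, efi, egh, ehi

giving chain groups C_0 ≅ Z^9, C_1 ≅ Z^27, C_2 ≅ Z^18.

∂_1: C_1 → C_0 maps an edge to its endpoints' difference, ∂[p,q] = q − p. For instance
  ∂ac = c − a.
As a 9×27 matrix over Z this has rank 8, with invariant factors (1,1,1,1,1,1,1,1).

The boundary map ∂_2: C_2 → C_1 maps a triangle to the signed sum of its edges. For instance
  ∂efi = fi − ei + ef,
  ∂ahi = hi − ai + ah.
This gives a 27×18 integer matrix of rank 18; reducing to Smith normal form yields diagonal entries (1,1,1,1,1,1,1,1,1,1,1,1,1,1,1,1,1,2).

Now H_k = ker ∂_k / im ∂_{k+1}, so:

  H_0: rank C_0 − rank ∂_1 = 9 − 8 = 1, and the invariant factors of ∂_1 are all 1, so H_0 = Z.
  H_1: rank ker ∂_1 − rank ∂_2 = (27 − 8) − 18 = 1, and ∂_2 has invariant factor 2 > 1, so H_1 = Z ⊕ Z/2.
  H_2: rank ker ∂_2 − rank ∂_3 = (18 − 18) − 0 = 0, and there is no ∂_3, so H_2 = 0.

As a check, the Euler characteristic is 9 − 27 + 18 = 0, which agrees with 1 − 1 + 0 = 0.

H_0 = Z,  H_1 = Z ⊕ Z/2,  H_2 = 0.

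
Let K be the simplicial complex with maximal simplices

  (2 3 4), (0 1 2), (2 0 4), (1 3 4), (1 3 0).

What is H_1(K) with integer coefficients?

Order the vertices as 0 < 1 < 2 < 3 < 4. Listing each simplex with vertices in this order, K has dimension 2 with simplices:

  0-simplices (5): [0], [1], [2], [3], [4]
  1-simplices (10): [0,1], [0,2], [0,3], [0,4], [1,2], [1,3], [1,4], [2,3], [2,4], [3,4]
  2-simplices (5): [0,1,2], [0,1,3], [0,2,4], [1,3,4], [2,3,4]

Hence C_0 ≅ Z^5, C_1 ≅ Z^10, C_2 ≅ Z^5.

Boundary ∂_1: C_1 → C_0 maps an edge to its endpoints' difference, ∂[p,q] = q − p.
This gives a 5×10 integer matrix of rank 4; reducing to Smith normal form yields diagonal entries (1,1,1,1).

∂_2: C_2 → C_1 maps a triangle to the signed sum of its edges. For instance
  ∂[0,2,4] = [2,4] − [0,4] + [0,2],
  ∂[1,3,4] = [3,4] − [1,4] + [1,3].
As a 10×5 matrix over Z this has rank 5, with invariant factors (1,1,1,1,1).

From H_k ≅ ker(∂_k) / im(∂_{k+1}) we obtain:

  H_1: rank ker ∂_1 − rank ∂_2 = (10 − 4) − 5 = 1, and the invariant factors of ∂_2 are all 1, so H_1 = Z.

H_1 = Z.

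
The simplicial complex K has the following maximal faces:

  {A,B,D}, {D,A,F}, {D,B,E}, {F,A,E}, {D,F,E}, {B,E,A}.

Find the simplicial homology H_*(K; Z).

H_0 = Z,  H_1 = 0,  H_2 = Z.

Fix the vertex order A < B < D < E < F and write every simplex with vertices in increasing order. Then dim K = 2 and the simplices of K are:

  0-simplices (5): A, B, D, E, F
  1-simplices (9): AB, AD, AE, AF, BD, BE, DE, DF, EF
  2-simplices (6): ABD, ABE, ADF, AEF, BDE, DEF

Hence C_0 ≅ Z^5, C_1 ≅ Z^9, C_2 ≅ Z^6.

The boundary map ∂_1: C_1 → C_0 maps an edge to its endpoints' difference, ∂[p,q] = q − p.
This gives a 5×9 integer matrix of rank 4; reducing to Smith normal form yields diagonal entries (1,1,1,1).

The boundary map ∂_2: C_2 → C_1 maps a triangle to the signed sum of its edges. For instance
  ∂ADF = DF − AF + AD,
  ∂ABD = BD − AD + AB.
As a 9×6 matrix over Z this has rank 5, with invariant factors (1,1,1,1,1).

Computing H_k = (kernel of ∂_k) / (image of ∂_{k+1}):

  H_0: rank C_0 − rank ∂_1 = 5 − 4 = 1, and the invariant factors of ∂_1 are all 1, so H_0 ≅ Z.
  H_1: rank ker ∂_1 − rank ∂_2 = (9 − 4) − 5 = 0, and the invariant factors of ∂_2 are all 1, so H_1 ≅ 0.
  H_2: rank ker ∂_2 − rank ∂_3 = (6 − 5) − 0 = 1, and there is no ∂_3, so H_2 ≅ Z.

(K is a triangulation of the 2-sphere S^2.)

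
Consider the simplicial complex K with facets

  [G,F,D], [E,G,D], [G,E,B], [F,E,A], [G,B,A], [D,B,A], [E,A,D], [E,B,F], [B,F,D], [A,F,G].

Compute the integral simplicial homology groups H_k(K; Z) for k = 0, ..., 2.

H_0 ≅ Z,  H_1 ≅ Z_2,  H_2 = 0.

Order the vertices as A < B < D < E < F < G. Listing each simplex with vertices in this order, K has dimension 2 with simplices:

  0-simplices (6): A, B, D, E, F, G
  1-simplices (15): AB, AD, AE, AF, AG, BD, BE, BF, BG, DE, DF, DG, EF, EG, FG
  2-simplices (10): ABD, ABG, ADE, AEF, AFG, BDF, BEF, BEG, DEG, DFG

Hence C_0 ≅ Z^6, C_1 ≅ Z^15, C_2 ≅ Z^10.

The boundary map ∂_1: C_1 → C_0 maps an edge to its endpoints' difference, ∂[p,q] = q − p. For instance
  ∂BF = F − B.
This gives a 6×15 integer matrix of rank 5; reducing to Smith normal form yields diagonal entries (1,1,1,1,1).

Boundary ∂_2: C_2 → C_1 maps a triangle to the signed sum of its edges. For instance
  ∂BEF = EF − BF + BE,
  ∂DEG = EG − DG + DE.
This gives a 15×10 integer matrix of rank 10; reducing to Smith normal form yields diagonal entries (1,1,1,1,1,1,1,1,1,2).

Reading off H_k = ker ∂_k / im ∂_{k+1}:

  H_0: rank C_0 − rank ∂_1 = 6 − 5 = 1, and the invariant factors of ∂_1 are all 1, so H_0 = Z.
  H_1: rank ker ∂_1 − rank ∂_2 = (15 − 5) − 10 = 0, and ∂_2 has invariant factor 2 > 1, so H_1 = Z_2.
  H_2: rank ker ∂_2 − rank ∂_3 = (10 − 10) − 0 = 0, and there is no ∂_3, so H_2 = 0.

(K is a triangulation of the real projective plane RP^2.)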